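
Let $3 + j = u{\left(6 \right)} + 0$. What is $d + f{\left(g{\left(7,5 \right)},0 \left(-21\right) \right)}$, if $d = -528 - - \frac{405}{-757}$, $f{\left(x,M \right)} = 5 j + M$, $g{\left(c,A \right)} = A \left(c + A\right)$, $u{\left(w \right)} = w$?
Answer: $- \frac{388746}{757} \approx -513.54$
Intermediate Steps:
$j = 3$ ($j = -3 + \left(6 + 0\right) = -3 + 6 = 3$)
$g{\left(c,A \right)} = A \left(A + c\right)$
$f{\left(x,M \right)} = 15 + M$ ($f{\left(x,M \right)} = 5 \cdot 3 + M = 15 + M$)
$d = - \frac{400101}{757}$ ($d = -528 - \left(-405\right) \left(- \frac{1}{757}\right) = -528 - \frac{405}{757} = - \frac{400101}{757} \approx -528.54$)
$d + f{\left(g{\left(7,5 \right)},0 \left(-21\right) \right)} = - \frac{400101}{757} + \left(15 + 0 \left(-21\right)\right) = - \frac{400101}{757} + \left(15 + 0\right) = - \frac{400101}{757} + 15 = - \frac{388746}{757}$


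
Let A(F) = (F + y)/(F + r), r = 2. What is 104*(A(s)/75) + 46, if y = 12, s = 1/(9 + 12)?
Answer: 174662/3225 ≈ 54.159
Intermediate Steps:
s = 1/21 ≈ 0.047619
A(F) = (12 + F)/(2 + F) (A(F) = (F + 12)/(F + 2) = (12 + F)/(2 + F))
104*(A(s)/75) + 46 = 104*(((12 + 1/21)/(2 + 1/21))/75) + 46 = 104*(((253/21)/(43/21))*(1/75)) + 46 = 104*(((21/43)*(253/21))*(1/75)) + 46 = 104*((253/43)*(1/75)) + 46 = 104*(253/3225) + 46 = 26312/3225 + 46 = 174662/3225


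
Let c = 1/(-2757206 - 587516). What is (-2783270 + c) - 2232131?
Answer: -16775122063523/3344722 ≈ -5.0154e+6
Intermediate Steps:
c = -1/3344722 (c = 1/(-3344722) = -1/3344722 ≈ -2.9898e-7)
(-2783270 + c) - 2232131 = (-2783270 - 1/3344722) - 2232131 = -9309264400941/3344722 - 2232131 = -16775122063523/3344722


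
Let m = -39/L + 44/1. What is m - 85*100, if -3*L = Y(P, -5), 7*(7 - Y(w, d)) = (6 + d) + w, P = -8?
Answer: -67531/8 ≈ -8441.4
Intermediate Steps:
Y(w, d) = 43/7 - d/7 - w/7 (Y(w, d) = 7 - ((6 + d) + w)/7 = 7 - (6 + d + w)/7 = 7 + (-6/7 - d/7 - w/7) = 43/7 - d/7 - w/7)
L = -8/3 (L = -(43/7 - ⅐*(-5) - ⅐*(-8))/3 = -(43/7 + 5/7 + 8/7)/3 = -⅓*8 = -8/3 ≈ -2.6667)
m = 469/8 (m = -39/(-8/3) + 44/1 = -39*(-3/8) + 44*1 = 117/8 + 44 = 469/8 ≈ 58.625)
m - 85*100 = 469/8 - 85*100 = 469/8 - 8500 = -67531/8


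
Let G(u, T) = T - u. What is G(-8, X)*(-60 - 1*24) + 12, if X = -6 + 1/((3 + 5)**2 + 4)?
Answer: -2673/17 ≈ -157.24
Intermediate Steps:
X = -407/68 (X = -6 + 1/(8**2 + 4) = -6 + 1/(64 + 4) = -6 + 1/68 = -407/68 ≈ -5.9853)
G(-8, X)*(-60 - 1*24) + 12 = (-407/68 - 1*(-8))*(-60 - 1*24) + 12 = (-407/68 + 8)*(-60 - 24) + 12 = (137/68)*(-84) + 12 = -2877/17 + 12 = -2673/17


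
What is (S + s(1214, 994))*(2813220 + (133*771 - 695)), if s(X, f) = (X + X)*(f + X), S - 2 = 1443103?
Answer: 19834498715772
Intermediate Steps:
S = 1443105 (S = 2 + 1443103 = 1443105)
s(X, f) = 2*X*(X + f) (s(X, f) = (2*X)*(X + f) = 2*X*(X + f))
(S + s(1214, 994))*(2813220 + (133*771 - 695)) = (1443105 + 2*1214*(1214 + 994))*(2813220 + (133*771 - 695)) = (1443105 + 2*1214*2208)*(2813220 + (102543 - 695)) = (1443105 + 5361024)*(2813220 + 101848) = 6804129*2915068 = 19834498715772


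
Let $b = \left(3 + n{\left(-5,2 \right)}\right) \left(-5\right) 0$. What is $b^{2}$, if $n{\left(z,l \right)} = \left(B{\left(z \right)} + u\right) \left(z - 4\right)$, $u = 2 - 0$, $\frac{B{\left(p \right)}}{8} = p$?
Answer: $0$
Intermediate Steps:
$B{\left(p \right)} = 8 p$
$u = 2$ ($u = 2 + 0 = 2$)
$n{\left(z,l \right)} = \left(-4 + z\right) \left(2 + 8 z\right)$ ($n{\left(z,l \right)} = \left(8 z + 2\right) \left(z - 4\right) = \left(2 + 8 z\right) \left(-4 + z\right) = \left(-4 + z\right) \left(2 + 8 z\right)$)
$b = 0$ ($b = \left(3 - \left(-142 - 200\right)\right) \left(-5\right) 0 = \left(3 + \left(-8 + 150 + 8 \cdot 25\right)\right) \left(-5\right) 0 = \left(3 + \left(-8 + 150 + 200\right)\right) \left(-5\right) 0 = \left(3 + 342\right) \left(-5\right) 0 = 345 \left(-5\right) 0 = \left(-1725\right) 0 = 0$)
$b^{2} = 0^{2} = 0$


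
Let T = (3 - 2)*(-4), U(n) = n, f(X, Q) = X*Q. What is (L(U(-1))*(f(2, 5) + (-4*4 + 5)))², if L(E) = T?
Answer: 16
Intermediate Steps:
f(X, Q) = Q*X
T = -4 (T = 1*(-4) = -4)
L(E) = -4
(L(U(-1))*(f(2, 5) + (-4*4 + 5)))² = (-4*(5*2 + (-4*4 + 5)))² = (-4*(10 + (-16 + 5)))² = (-4*(10 - 11))² = (-4*(-1))² = 4² = 16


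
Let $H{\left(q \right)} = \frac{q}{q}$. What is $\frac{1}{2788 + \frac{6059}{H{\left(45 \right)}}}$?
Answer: $\frac{1}{8847} \approx 0.00011303$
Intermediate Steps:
$H{\left(q \right)} = 1$
$\frac{1}{2788 + \frac{6059}{H{\left(45 \right)}}} = \frac{1}{2788 + \frac{6059}{1}} = \frac{1}{2788 + 6059 \cdot 1} = \frac{1}{2788 + 6059} = \frac{1}{8847}$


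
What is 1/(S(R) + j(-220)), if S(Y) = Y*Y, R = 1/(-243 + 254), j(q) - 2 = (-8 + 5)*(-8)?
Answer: 121/3147 ≈ 0.038449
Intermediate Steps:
j(q) = 26 (j(q) = 2 + (-8 + 5)*(-8) = 2 - 3*(-8) = 2 + 24 = 26)
R = 1/11 ≈ 0.090909
S(Y) = Y**2
1/(S(R) + j(-220)) = 1/((1/11)**2 + 26) = 1/(1/121 + 26) = 1/(3147/121) = 121/3147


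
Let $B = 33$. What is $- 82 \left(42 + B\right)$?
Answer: $-6150$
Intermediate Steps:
$- 82 \left(42 + B\right) = - 82 \left(42 + 33\right) = \left(-82\right) 75 = -6150$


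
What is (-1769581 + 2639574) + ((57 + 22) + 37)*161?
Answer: 888669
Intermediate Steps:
(-1769581 + 2639574) + ((57 + 22) + 37)*161 = 869993 + (79 + 37)*161 = 869993 + 116*161 = 869993 + 18676 = 888669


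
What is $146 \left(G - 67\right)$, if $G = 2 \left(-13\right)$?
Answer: $-13578$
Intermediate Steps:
$G = -26$
$146 \left(G - 67\right) = 146 \left(-26 - 67\right) = 146 \left(-93\right) = -13578$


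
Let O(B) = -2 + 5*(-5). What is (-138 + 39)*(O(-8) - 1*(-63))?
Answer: -3564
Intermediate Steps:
O(B) = -27 (O(B) = -2 - 25 = -27)
(-138 + 39)*(O(-8) - 1*(-63)) = (-138 + 39)*(-27 - 1*(-63)) = -99*(-27 + 63) = -99*36 = -3564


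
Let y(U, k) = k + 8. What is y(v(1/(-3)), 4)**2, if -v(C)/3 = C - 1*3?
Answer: 144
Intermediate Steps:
v(C) = 9 - 3*C (v(C) = -3*(C - 1*3) = -3*(C - 3) = -3*(-3 + C) = 9 - 3*C)
y(U, k) = 8 + k
y(v(1/(-3)), 4)**2 = (8 + 4)**2 = 12**2 = 144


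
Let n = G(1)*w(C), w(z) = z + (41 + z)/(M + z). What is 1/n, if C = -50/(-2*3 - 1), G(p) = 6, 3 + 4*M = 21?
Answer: 1141/77208 ≈ 0.014778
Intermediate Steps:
M = 9/2 (M = -¾ + (¼)*21 = -¾ + 21/4 = 9/2 ≈ 4.5000)
C = 50/7 (C = -50/(-6 - 1) = -50/(-7) = -50*(-⅐) = 50/7 ≈ 7.1429)
w(z) = z + (41 + z)/(9/2 + z)
n = 77208/1141 (n = 6*((82 + 2*(50/7)² + 11*(50/7))/(9 + 2*(50/7))) = 6*((82 + 2*(2500/49) + 550/7)/(9 + 100/7)) = 6*((82 + 5000/49 + 550/7)/(163/7)) = 6*((7/163)*(12868/49)) = 6*(12868/1141) = 77208/1141 ≈ 67.667)
1/n = 1/(77208/1141) = 1141/77208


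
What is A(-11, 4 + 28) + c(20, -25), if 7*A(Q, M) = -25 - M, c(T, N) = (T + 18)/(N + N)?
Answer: -1558/175 ≈ -8.9029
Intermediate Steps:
c(T, N) = (18 + T)/(2*N) (c(T, N) = (18 + T)/((2*N)) = (18 + T)*(1/(2*N)) = (18 + T)/(2*N))
A(Q, M) = -25/7 - M/7 (A(Q, M) = (-25 - M)/7 = -25/7 - M/7)
A(-11, 4 + 28) + c(20, -25) = (-25/7 - (4 + 28)/7) + (1/2)*(18 + 20)/(-25) = (-25/7 - 1/7*32) + (1/2)*(-1/25)*38 = (-25/7 - 32/7) - 19/25 = -57/7 - 19/25 = -1558/175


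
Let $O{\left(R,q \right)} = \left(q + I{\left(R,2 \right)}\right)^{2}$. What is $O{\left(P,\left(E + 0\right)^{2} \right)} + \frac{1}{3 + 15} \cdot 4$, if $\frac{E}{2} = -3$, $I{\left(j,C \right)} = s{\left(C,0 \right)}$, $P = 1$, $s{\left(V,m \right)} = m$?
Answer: $\frac{11666}{9} \approx 1296.2$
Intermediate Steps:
$I{\left(j,C \right)} = 0$
$E = -6$ ($E = 2 \left(-3\right) = -6$)
$O{\left(R,q \right)} = q^{2}$ ($O{\left(R,q \right)} = \left(q + 0\right)^{2} = q^{2}$)
$O{\left(P,\left(E + 0\right)^{2} \right)} + \frac{1}{3 + 15} \cdot 4 = \left(\left(-6 + 0\right)^{2}\right)^{2} + \frac{1}{3 + 15} \cdot 4 = \left(\left(-6\right)^{2}\right)^{2} + \frac{1}{18} \cdot 4 = 36^{2} + \frac{1}{18} \cdot 4 = 1296 + \frac{2}{9} = \frac{11666}{9}$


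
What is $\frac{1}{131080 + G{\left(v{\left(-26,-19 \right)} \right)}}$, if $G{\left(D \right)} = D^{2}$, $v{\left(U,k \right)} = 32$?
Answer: $\frac{1}{132104} \approx 7.5698 \cdot 10^{-6}$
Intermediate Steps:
$\frac{1}{131080 + G{\left(v{\left(-26,-19 \right)} \right)}} = \frac{1}{131080 + 32^{2}} = \frac{1}{131080 + 1024} = \frac{1}{132104}$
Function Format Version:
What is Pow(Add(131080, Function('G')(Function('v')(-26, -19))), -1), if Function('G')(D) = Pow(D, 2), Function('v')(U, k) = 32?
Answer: Rational(1, 132104) ≈ 7.5698e-6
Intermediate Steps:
Pow(Add(131080, Function('G')(Function('v')(-26, -19))), -1) = Pow(Add(131080, Pow(32, 2)), -1) = Pow(Add(131080, 1024), -1) = Pow(132104, -1) = Rational(1, 132104)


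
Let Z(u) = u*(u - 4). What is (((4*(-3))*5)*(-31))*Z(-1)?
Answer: 9300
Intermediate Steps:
Z(u) = u*(-4 + u)
(((4*(-3))*5)*(-31))*Z(-1) = (((4*(-3))*5)*(-31))*(-(-4 - 1)) = (-12*5*(-31))*(-1*(-5)) = -60*(-31)*5 = 1860*5 = 9300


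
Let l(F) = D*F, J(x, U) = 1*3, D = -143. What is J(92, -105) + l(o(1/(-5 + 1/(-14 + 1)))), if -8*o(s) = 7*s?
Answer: -1039/48 ≈ -21.646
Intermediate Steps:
J(x, U) = 3
o(s) = -7*s/8
l(F) = -143*F
J(92, -105) + l(o(1/(-5 + 1/(-14 + 1)))) = 3 - (-1001)/(8*(-5 + 1/(-14 + 1))) = 3 - (-1001)/(8*(-5 + 1/(-13))) = 3 - (-1001)/(8*(-5 - 1/13)) = 3 - (-1001)/(8*(-66/13)) = 3 - (-1001)*(-13)/(8*66) = 3 - 143*91/528 = 3 - 1183/48 = -1039/48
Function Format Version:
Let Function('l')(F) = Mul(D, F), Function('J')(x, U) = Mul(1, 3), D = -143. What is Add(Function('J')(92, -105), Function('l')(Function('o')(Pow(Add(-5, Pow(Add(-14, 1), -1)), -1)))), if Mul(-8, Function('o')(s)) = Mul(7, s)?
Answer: Rational(-1039, 48) ≈ -21.646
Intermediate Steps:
Function('J')(x, U) = 3
Function('o')(s) = Mul(Rational(-7, 8), s) (Function('o')(s) = Mul(Rational(-1, 8), Mul(7, s)) = Mul(Rational(-7, 8), s))
Function('l')(F) = Mul(-143, F)
Add(Function('J')(92, -105), Function('l')(Function('o')(Pow(Add(-5, Pow(Add(-14, 1), -1)), -1)))) = Add(3, Mul(-143, Mul(Rational(-7, 8), Pow(Add(-5, Pow(Add(-14, 1), -1)), -1)))) = Add(3, Mul(-143, Mul(Rational(-7, 8), Pow(Add(-5, Pow(-13, -1)), -1)))) = Add(3, Mul(-143, Mul(Rational(-7, 8), Pow(Add(-5, Rational(-1, 13)), -1)))) = Add(3, Mul(-143, Mul(Rational(-7, 8), Pow(Rational(-66, 13), -1)))) = Add(3, Mul(-143, Mul(Rational(-7, 8), Rational(-13, 66)))) = Add(3, Mul(-143, Rational(91, 528))) = Add(3, Rational(-1183, 48)) = Rational(-1039, 48)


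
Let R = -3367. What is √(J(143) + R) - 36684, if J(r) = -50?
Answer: -36684 + I*√3417 ≈ -36684.0 + 58.455*I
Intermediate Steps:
√(J(143) + R) - 36684 = √(-50 - 3367) - 36684 = √(-3417) - 36684 = I*√3417 - 36684 = -36684 + I*√3417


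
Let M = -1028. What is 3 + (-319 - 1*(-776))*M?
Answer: -469793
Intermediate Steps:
3 + (-319 - 1*(-776))*M = 3 + (-319 - 1*(-776))*(-1028) = 3 + (-319 + 776)*(-1028) = 3 + 457*(-1028) = 3 - 469796 = -469793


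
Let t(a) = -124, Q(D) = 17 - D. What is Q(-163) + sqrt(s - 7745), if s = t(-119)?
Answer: 180 + I*sqrt(7869) ≈ 180.0 + 88.707*I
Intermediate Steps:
s = -124
Q(-163) + sqrt(s - 7745) = (17 - 1*(-163)) + sqrt(-124 - 7745) = (17 + 163) + sqrt(-7869) = 180 + I*sqrt(7869)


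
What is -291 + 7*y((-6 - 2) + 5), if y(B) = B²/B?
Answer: -312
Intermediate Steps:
y(B) = B
-291 + 7*y((-6 - 2) + 5) = -291 + 7*((-6 - 2) + 5) = -291 + 7*(-8 + 5) = -291 + 7*(-3) = -291 - 21 = -312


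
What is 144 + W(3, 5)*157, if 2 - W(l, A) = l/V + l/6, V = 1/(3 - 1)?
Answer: -1125/2 ≈ -562.50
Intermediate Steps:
V = ½ (V = 1/2 = ½ ≈ 0.50000)
W(l, A) = 2 - 13*l/6 (W(l, A) = 2 - (l/(½) + l/6) = 2 - (l*2 + l*(⅙)) = 2 - (2*l + l/6) = 2 - 13*l/6)
144 + W(3, 5)*157 = 144 + (2 - 13/6*3)*157 = 144 + (2 - 13/2)*157 = 144 - 9/2*157 = 144 - 1413/2 = -1125/2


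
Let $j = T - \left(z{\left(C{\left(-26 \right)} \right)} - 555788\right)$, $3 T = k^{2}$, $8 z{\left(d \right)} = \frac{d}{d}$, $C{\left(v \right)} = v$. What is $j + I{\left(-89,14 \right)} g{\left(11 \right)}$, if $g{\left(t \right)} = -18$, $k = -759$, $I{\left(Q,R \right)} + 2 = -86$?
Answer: $\frac{5995191}{8} \approx 7.494 \cdot 10^{5}$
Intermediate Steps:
$z{\left(d \right)} = \frac{1}{8}$ ($z{\left(d \right)} = \frac{d \frac{1}{d}}{8} = \frac{1}{8} \cdot 1 = \frac{1}{8}$)
$I{\left(Q,R \right)} = -88$ ($I{\left(Q,R \right)} = -2 - 86 = -88$)
$T = 192027$ ($T = \frac{\left(-759\right)^{2}}{3} = \frac{1}{3} \cdot 576081 = 192027$)
$j = \frac{5982519}{8}$ ($j = 192027 - \left(\frac{1}{8} - 555788\right) = 192027 - - \frac{4446303}{8} = 192027 + \frac{4446303}{8} = \frac{5982519}{8} \approx 7.4782 \cdot 10^{5}$)
$j + I{\left(-89,14 \right)} g{\left(11 \right)} = \frac{5982519}{8} - -1584 = \frac{5982519}{8} + 1584 = \frac{5995191}{8}$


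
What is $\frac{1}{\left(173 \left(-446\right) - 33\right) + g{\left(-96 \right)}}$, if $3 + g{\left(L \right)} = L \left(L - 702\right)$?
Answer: $- \frac{1}{586} \approx -0.0017065$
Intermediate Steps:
$g{\left(L \right)} = -3 + L \left(-702 + L\right)$ ($g{\left(L \right)} = -3 + L \left(L - 702\right) = -3 + L \left(-702 + L\right)$)
$\frac{1}{\left(173 \left(-446\right) - 33\right) + g{\left(-96 \right)}} = \frac{1}{\left(173 \left(-446\right) - 33\right) - \left(-67389 - 9216\right)} = \frac{1}{\left(-77158 - 33\right) + \left(-3 + 9216 + 67392\right)} = \frac{1}{-77191 + 76605} = \frac{1}{-586} = - \frac{1}{586}$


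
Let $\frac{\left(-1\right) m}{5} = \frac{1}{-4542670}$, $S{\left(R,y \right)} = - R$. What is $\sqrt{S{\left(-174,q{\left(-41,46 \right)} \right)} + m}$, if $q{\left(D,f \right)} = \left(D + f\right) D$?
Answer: $\frac{\sqrt{143625521981678}}{908534} \approx 13.191$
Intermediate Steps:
$q{\left(D,f \right)} = D \left(D + f\right)$
$m = \frac{1}{908534}$ ($m = - \frac{5}{-4542670} = \left(-5\right) \left(- \frac{1}{4542670}\right) = \frac{1}{908534} \approx 1.1007 \cdot 10^{-6}$)
$\sqrt{S{\left(-174,q{\left(-41,46 \right)} \right)} + m} = \sqrt{\left(-1\right) \left(-174\right) + \frac{1}{908534}} = \sqrt{174 + \frac{1}{908534}} = \sqrt{\frac{158084917}{908534}} = \frac{\sqrt{143625521981678}}{908534}$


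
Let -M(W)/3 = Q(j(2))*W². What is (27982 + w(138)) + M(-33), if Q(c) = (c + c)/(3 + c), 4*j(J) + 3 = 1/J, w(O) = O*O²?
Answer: 50497696/19 ≈ 2.6578e+6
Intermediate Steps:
w(O) = O³
j(J) = -¾ + 1/(4*J)
Q(c) = 2*c/(3 + c) (Q(c) = (2*c)/(3 + c) = 2*c/(3 + c))
M(W) = 30*W²/19 (M(W) = -3*2*((¼)*(1 - 3*2)/2)/(3 + (¼)*(1 - 3*2)/2)*W² = -3*2*((¼)*(½)*(1 - 6))/(3 + (¼)*(½)*(1 - 6))*W² = -3*2*((¼)*(½)*(-5))/(3 + (¼)*(½)*(-5))*W² = -3*2*(-5/8)/(3 - 5/8)*W² = -3*2*(-5/8)/(19/8)*W² = -3*2*(-5/8)*(8/19)*W² = -(-30)*W²/19 = 30*W²/19)
(27982 + w(138)) + M(-33) = (27982 + 138³) + (30/19)*(-33)² = (27982 + 2628072) + (30/19)*1089 = 2656054 + 32670/19 = 50497696/19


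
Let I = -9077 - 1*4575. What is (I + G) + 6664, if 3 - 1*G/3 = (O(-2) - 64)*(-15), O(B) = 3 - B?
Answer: -9634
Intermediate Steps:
I = -13652 (I = -9077 - 4575 = -13652)
G = -2646 (G = 9 - 3*((3 - 1*(-2)) - 64)*(-15) = 9 - 3*((3 + 2) - 64)*(-15) = 9 - 3*(5 - 64)*(-15) = 9 - (-177)*(-15) = 9 - 3*885 = 9 - 2655 = -2646)
(I + G) + 6664 = (-13652 - 2646) + 6664 = -16298 + 6664 = -9634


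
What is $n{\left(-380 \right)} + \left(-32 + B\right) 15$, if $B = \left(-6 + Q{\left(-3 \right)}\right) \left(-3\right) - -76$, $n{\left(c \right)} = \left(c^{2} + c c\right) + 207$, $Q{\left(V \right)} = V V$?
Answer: $289532$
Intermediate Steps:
$Q{\left(V \right)} = V^{2}$
$n{\left(c \right)} = 207 + 2 c^{2}$ ($n{\left(c \right)} = \left(c^{2} + c^{2}\right) + 207 = 2 c^{2} + 207 = 207 + 2 c^{2}$)
$B = 67$ ($B = \left(-6 + \left(-3\right)^{2}\right) \left(-3\right) - -76 = \left(-6 + 9\right) \left(-3\right) + 76 = 3 \left(-3\right) + 76 = -9 + 76 = 67$)
$n{\left(-380 \right)} + \left(-32 + B\right) 15 = \left(207 + 2 \left(-380\right)^{2}\right) + \left(-32 + 67\right) 15 = \left(207 + 2 \cdot 144400\right) + 35 \cdot 15 = \left(207 + 288800\right) + 525 = 289007 + 525 = 289532$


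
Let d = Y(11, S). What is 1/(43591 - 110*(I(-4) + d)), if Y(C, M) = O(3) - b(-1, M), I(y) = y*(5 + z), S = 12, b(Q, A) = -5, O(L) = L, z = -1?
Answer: 1/44471 ≈ 2.2487e-5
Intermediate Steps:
I(y) = 4*y (I(y) = y*(5 - 1) = y*4 = 4*y)
Y(C, M) = 8 (Y(C, M) = 3 - 1*(-5) = 3 + 5 = 8)
d = 8
1/(43591 - 110*(I(-4) + d)) = 1/(43591 - 110*(4*(-4) + 8)) = 1/(43591 - 110*(-16 + 8)) = 1/(43591 - 110*(-8)) = 1/(43591 + 880) = 1/44471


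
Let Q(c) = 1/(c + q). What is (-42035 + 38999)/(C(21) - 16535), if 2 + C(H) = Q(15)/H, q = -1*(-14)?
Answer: 462231/2517758 ≈ 0.18359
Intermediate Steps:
q = 14
Q(c) = 1/(14 + c) (Q(c) = 1/(c + 14) = 1/(14 + c))
C(H) = -2 + 1/(29*H) (C(H) = -2 + 1/((14 + 15)*H) = -2 + 1/(29*H))
(-42035 + 38999)/(C(21) - 16535) = (-42035 + 38999)/((-2 + (1/29)/21) - 16535) = -3036/((-2 + (1/29)*(1/21)) - 16535) = -3036/((-2 + 1/609) - 16535) = -3036/(-1217/609 - 16535) = -3036/(-10071032/609) = -3036*(-609/10071032) = 462231/2517758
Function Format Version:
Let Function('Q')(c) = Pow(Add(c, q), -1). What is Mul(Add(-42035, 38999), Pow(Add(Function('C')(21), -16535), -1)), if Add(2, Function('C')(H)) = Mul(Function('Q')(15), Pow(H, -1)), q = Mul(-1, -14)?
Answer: Rational(462231, 2517758) ≈ 0.18359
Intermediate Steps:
q = 14
Function('Q')(c) = Pow(Add(14, c), -1) (Function('Q')(c) = Pow(Add(c, 14), -1) = Pow(Add(14, c), -1))
Function('C')(H) = Add(-2, Mul(Rational(1, 29), Pow(H, -1))) (Function('C')(H) = Add(-2, Mul(Pow(Add(14, 15), -1), Pow(H, -1))) = Add(-2, Mul(Pow(29, -1), Pow(H, -1))) = Add(-2, Mul(Rational(1, 29), Pow(H, -1))))
Mul(Add(-42035, 38999), Pow(Add(Function('C')(21), -16535), -1)) = Mul(Add(-42035, 38999), Pow(Add(Add(-2, Mul(Rational(1, 29), Pow(21, -1))), -16535), -1)) = Mul(-3036, Pow(Add(Add(-2, Mul(Rational(1, 29), Rational(1, 21))), -16535), -1)) = Mul(-3036, Pow(Add(Add(-2, Rational(1, 609)), -16535), -1)) = Mul(-3036, Pow(Add(Rational(-1217, 609), -16535), -1)) = Mul(-3036, Pow(Rational(-10071032, 609), -1)) = Mul(-3036, Rational(-609, 10071032)) = Rational(462231, 2517758)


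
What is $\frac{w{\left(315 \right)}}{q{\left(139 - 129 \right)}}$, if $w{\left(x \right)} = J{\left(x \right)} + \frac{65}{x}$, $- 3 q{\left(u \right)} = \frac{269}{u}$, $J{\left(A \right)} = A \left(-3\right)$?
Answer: $\frac{595220}{5649} \approx 105.37$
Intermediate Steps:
$J{\left(A \right)} = - 3 A$
$q{\left(u \right)} = - \frac{269}{3 u}$ ($q{\left(u \right)} = - \frac{269 \frac{1}{u}}{3} = - \frac{269}{3 u}$)
$w{\left(x \right)} = - 3 x + \frac{65}{x}$
$\frac{w{\left(315 \right)}}{q{\left(139 - 129 \right)}} = \frac{\left(-3\right) 315 + \frac{65}{315}}{\left(- \frac{269}{3}\right) \frac{1}{139 - 129}} = \frac{-945 + 65 \cdot \frac{1}{315}}{\left(- \frac{269}{3}\right) \frac{1}{10}} = \frac{-945 + \frac{13}{63}}{\left(- \frac{269}{3}\right) \frac{1}{10}} = - \frac{59522}{63 \left(- \frac{269}{30}\right)} = \left(- \frac{59522}{63}\right) \left(- \frac{30}{269}\right) = \frac{595220}{5649}$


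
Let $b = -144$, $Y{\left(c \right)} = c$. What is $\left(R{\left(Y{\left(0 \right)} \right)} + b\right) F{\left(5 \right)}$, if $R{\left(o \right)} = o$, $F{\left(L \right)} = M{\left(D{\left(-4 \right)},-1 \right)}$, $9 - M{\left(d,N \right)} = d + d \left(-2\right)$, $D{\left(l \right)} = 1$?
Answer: $-1440$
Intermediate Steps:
$M{\left(d,N \right)} = 9 + d$ ($M{\left(d,N \right)} = 9 - \left(d + d \left(-2\right)\right) = 9 - \left(d - 2 d\right) = 9 - - d = 9 + d$)
$F{\left(L \right)} = 10$ ($F{\left(L \right)} = 9 + 1 = 10$)
$\left(R{\left(Y{\left(0 \right)} \right)} + b\right) F{\left(5 \right)} = \left(0 - 144\right) 10 = \left(-144\right) 10 = -1440$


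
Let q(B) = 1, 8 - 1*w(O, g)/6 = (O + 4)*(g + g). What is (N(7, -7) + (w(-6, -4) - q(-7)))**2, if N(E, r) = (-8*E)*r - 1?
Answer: 116964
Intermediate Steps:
w(O, g) = 48 - 12*g*(4 + O) (w(O, g) = 48 - 6*(O + 4)*(g + g) = 48 - 6*(4 + O)*2*g = 48 - 12*g*(4 + O))
N(E, r) = -1 - 8*E*r (N(E, r) = -8*E*r - 1 = -1 - 8*E*r)
(N(7, -7) + (w(-6, -4) - q(-7)))**2 = ((-1 - 8*7*(-7)) + ((48 - 48*(-4) - 12*(-6)*(-4)) - 1*1))**2 = ((-1 + 392) + ((48 + 192 - 288) - 1))**2 = (391 + (-48 - 1))**2 = (391 - 49)**2 = 342**2 = 116964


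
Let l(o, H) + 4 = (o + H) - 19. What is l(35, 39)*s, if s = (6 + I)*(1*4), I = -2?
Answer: 816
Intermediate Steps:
l(o, H) = -23 + H + o (l(o, H) = -4 + ((o + H) - 19) = -4 + ((H + o) - 19) = -4 + (-19 + H + o) = -23 + H + o)
s = 16 (s = (6 - 2)*(1*4) = 4*4 = 16)
l(35, 39)*s = (-23 + 39 + 35)*16 = 51*16 = 816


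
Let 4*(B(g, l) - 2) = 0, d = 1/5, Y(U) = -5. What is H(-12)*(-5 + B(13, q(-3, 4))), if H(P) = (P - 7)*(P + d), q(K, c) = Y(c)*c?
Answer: -3363/5 ≈ -672.60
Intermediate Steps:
d = ⅕ ≈ 0.20000
q(K, c) = -5*c
B(g, l) = 2 (B(g, l) = 2 + (¼)*0 = 2 + 0 = 2)
H(P) = (-7 + P)*(⅕ + P) (H(P) = (P - 7)*(P + ⅕) = (-7 + P)*(⅕ + P))
H(-12)*(-5 + B(13, q(-3, 4))) = (-7/5 + (-12)² - 34/5*(-12))*(-5 + 2) = (-7/5 + 144 + 408/5)*(-3) = (1121/5)*(-3) = -3363/5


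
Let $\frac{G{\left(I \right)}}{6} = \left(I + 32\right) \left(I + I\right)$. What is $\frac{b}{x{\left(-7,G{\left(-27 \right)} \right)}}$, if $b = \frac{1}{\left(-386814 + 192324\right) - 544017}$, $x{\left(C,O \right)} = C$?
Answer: $\frac{1}{5169549} \approx 1.9344 \cdot 10^{-7}$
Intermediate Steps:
$G{\left(I \right)} = 12 I \left(32 + I\right)$ ($G{\left(I \right)} = 6 \left(I + 32\right) \left(I + I\right) = 6 \left(32 + I\right) 2 I = 6 \cdot 2 I \left(32 + I\right) = 12 I \left(32 + I\right)$)
$b = - \frac{1}{738507}$ ($b = \frac{1}{-194490 - 544017} = \frac{1}{-738507} = - \frac{1}{738507} \approx -1.3541 \cdot 10^{-6}$)
$\frac{b}{x{\left(-7,G{\left(-27 \right)} \right)}} = - \frac{1}{738507 \left(-7\right)} = \left(- \frac{1}{738507}\right) \left(- \frac{1}{7}\right) = \frac{1}{5169549}$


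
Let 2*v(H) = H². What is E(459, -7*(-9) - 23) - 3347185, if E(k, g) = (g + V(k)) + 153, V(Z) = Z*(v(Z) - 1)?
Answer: 90007677/2 ≈ 4.5004e+7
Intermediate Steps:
v(H) = H²/2
V(Z) = Z*(-1 + Z²/2) (V(Z) = Z*(Z²/2 - 1) = Z*(-1 + Z²/2))
E(k, g) = 153 + g + k³/2 - k (E(k, g) = (g + (k³/2 - k)) + 153 = (g + k³/2 - k) + 153 = 153 + g + k³/2 - k)
E(459, -7*(-9) - 23) - 3347185 = (153 + (-7*(-9) - 23) + (½)*459³ - 1*459) - 3347185 = (153 + (63 - 23) + (½)*96702579 - 459) - 3347185 = (153 + 40 + 96702579/2 - 459) - 3347185 = 96702047/2 - 3347185 = 90007677/2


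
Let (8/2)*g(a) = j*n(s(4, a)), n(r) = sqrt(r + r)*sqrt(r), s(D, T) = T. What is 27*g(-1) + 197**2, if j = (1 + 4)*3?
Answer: 38809 - 405*sqrt(2)/4 ≈ 38666.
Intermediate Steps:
n(r) = r*sqrt(2) (n(r) = sqrt(2*r)*sqrt(r) = (sqrt(2)*sqrt(r))*sqrt(r) = r*sqrt(2))
j = 15 (j = 5*3 = 15)
g(a) = 15*a*sqrt(2)/4 (g(a) = (15*(a*sqrt(2)))/4 = (15*a*sqrt(2))/4 = 15*a*sqrt(2)/4)
27*g(-1) + 197**2 = 27*((15/4)*(-1)*sqrt(2)) + 197**2 = 27*(-15*sqrt(2)/4) + 38809 = -405*sqrt(2)/4 + 38809 = 38809 - 405*sqrt(2)/4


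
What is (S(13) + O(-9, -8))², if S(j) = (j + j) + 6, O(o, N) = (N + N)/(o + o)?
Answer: 87616/81 ≈ 1081.7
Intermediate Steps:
O(o, N) = N/o (O(o, N) = (2*N)/((2*o)) = (2*N)*(1/(2*o)) = N/o)
S(j) = 6 + 2*j (S(j) = 2*j + 6 = 6 + 2*j)
(S(13) + O(-9, -8))² = ((6 + 2*13) - 8/(-9))² = ((6 + 26) - 8*(-⅑))² = (32 + 8/9)² = (296/9)² = 87616/81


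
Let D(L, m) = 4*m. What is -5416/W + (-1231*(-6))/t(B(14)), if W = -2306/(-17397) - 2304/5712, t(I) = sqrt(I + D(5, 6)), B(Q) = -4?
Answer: 5606218044/280321 + 3693*sqrt(5)/5 ≈ 21651.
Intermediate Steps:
t(I) = sqrt(24 + I) (t(I) = sqrt(I + 4*6) = sqrt(I + 24) = sqrt(24 + I))
W = -560642/2070243 (W = -2306*(-1/17397) - 2304*1/5712 = 2306/17397 - 48/119 = -560642/2070243 ≈ -0.27081)
-5416/W + (-1231*(-6))/t(B(14)) = -5416/(-560642/2070243) + (-1231*(-6))/(sqrt(24 - 4)) = -5416*(-2070243/560642) + 7386/(sqrt(20)) = 5606218044/280321 + 7386/((2*sqrt(5))) = 5606218044/280321 + 7386*(sqrt(5)/10) = 5606218044/280321 + 3693*sqrt(5)/5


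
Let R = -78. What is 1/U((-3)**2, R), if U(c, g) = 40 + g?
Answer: -1/38 ≈ -0.026316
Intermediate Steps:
1/U((-3)**2, R) = 1/(40 - 78) = 1/(-38) = -1/38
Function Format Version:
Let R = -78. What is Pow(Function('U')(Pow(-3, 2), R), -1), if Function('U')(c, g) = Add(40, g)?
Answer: Rational(-1, 38) ≈ -0.026316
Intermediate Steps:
Pow(Function('U')(Pow(-3, 2), R), -1) = Pow(Add(40, -78), -1) = Pow(-38, -1) = Rational(-1, 38)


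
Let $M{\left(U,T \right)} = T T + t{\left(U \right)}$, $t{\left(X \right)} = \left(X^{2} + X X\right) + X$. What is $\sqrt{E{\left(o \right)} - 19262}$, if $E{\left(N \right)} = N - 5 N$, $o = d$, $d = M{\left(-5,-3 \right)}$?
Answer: $i \sqrt{19478} \approx 139.56 i$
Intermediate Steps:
$t{\left(X \right)} = X + 2 X^{2}$ ($t{\left(X \right)} = \left(X^{2} + X^{2}\right) + X = 2 X^{2} + X = X + 2 X^{2}$)
$M{\left(U,T \right)} = T^{2} + U \left(1 + 2 U\right)$ ($M{\left(U,T \right)} = T T + U \left(1 + 2 U\right) = T^{2} + U \left(1 + 2 U\right)$)
$d = 54$ ($d = \left(-3\right)^{2} - 5 \left(1 + 2 \left(-5\right)\right) = 9 - 5 \left(1 - 10\right) = 9 - -45 = 9 + 45 = 54$)
$o = 54$
$E{\left(N \right)} = - 4 N$
$\sqrt{E{\left(o \right)} - 19262} = \sqrt{\left(-4\right) 54 - 19262} = \sqrt{-216 - 19262} = \sqrt{-19478} = i \sqrt{19478}$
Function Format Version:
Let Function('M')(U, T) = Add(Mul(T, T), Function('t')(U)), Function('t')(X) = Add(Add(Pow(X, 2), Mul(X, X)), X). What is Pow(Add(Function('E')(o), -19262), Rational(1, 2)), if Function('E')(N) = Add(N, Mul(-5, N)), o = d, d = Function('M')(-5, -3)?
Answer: Mul(I, Pow(19478, Rational(1, 2))) ≈ Mul(139.56, I)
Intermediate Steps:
Function('t')(X) = Add(X, Mul(2, Pow(X, 2))) (Function('t')(X) = Add(Add(Pow(X, 2), Pow(X, 2)), X) = Add(Mul(2, Pow(X, 2)), X) = Add(X, Mul(2, Pow(X, 2))))
Function('M')(U, T) = Add(Pow(T, 2), Mul(U, Add(1, Mul(2, U)))) (Function('M')(U, T) = Add(Mul(T, T), Mul(U, Add(1, Mul(2, U)))) = Add(Pow(T, 2), Mul(U, Add(1, Mul(2, U)))))
d = 54 (d = Add(Pow(-3, 2), Mul(-5, Add(1, Mul(2, -5)))) = Add(9, Mul(-5, Add(1, -10))) = Add(9, Mul(-5, -9)) = Add(9, 45) = 54)
o = 54
Function('E')(N) = Mul(-4, N)
Pow(Add(Function('E')(o), -19262), Rational(1, 2)) = Pow(Add(Mul(-4, 54), -19262), Rational(1, 2)) = Pow(Add(-216, -19262), Rational(1, 2)) = Pow(-19478, Rational(1, 2)) = Mul(I, Pow(19478, Rational(1, 2)))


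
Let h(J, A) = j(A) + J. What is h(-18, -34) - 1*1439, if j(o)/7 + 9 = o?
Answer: -1758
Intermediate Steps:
j(o) = -63 + 7*o
h(J, A) = -63 + J + 7*A (h(J, A) = (-63 + 7*A) + J = -63 + J + 7*A)
h(-18, -34) - 1*1439 = (-63 - 18 + 7*(-34)) - 1*1439 = (-63 - 18 - 238) - 1439 = -319 - 1439 = -1758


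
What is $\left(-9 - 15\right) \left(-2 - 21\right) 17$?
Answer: $9384$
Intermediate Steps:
$\left(-9 - 15\right) \left(-2 - 21\right) 17 = \left(-24\right) \left(-23\right) 17 = 552 \cdot 17 = 9384$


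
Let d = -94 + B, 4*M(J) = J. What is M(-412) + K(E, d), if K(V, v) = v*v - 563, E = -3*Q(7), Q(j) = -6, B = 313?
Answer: 47295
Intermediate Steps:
M(J) = J/4
E = 18 (E = -3*(-6) = 18)
d = 219 (d = -94 + 313 = 219)
K(V, v) = -563 + v² (K(V, v) = v² - 563 = -563 + v²)
M(-412) + K(E, d) = (¼)*(-412) + (-563 + 219²) = -103 + (-563 + 47961) = -103 + 47398 = 47295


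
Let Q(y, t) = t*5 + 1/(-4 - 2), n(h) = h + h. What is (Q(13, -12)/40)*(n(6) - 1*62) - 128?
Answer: -1267/24 ≈ -52.792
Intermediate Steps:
n(h) = 2*h
Q(y, t) = -⅙ + 5*t (Q(y, t) = 5*t + 1/(-6) = 5*t - ⅙ = -⅙ + 5*t)
(Q(13, -12)/40)*(n(6) - 1*62) - 128 = ((-⅙ + 5*(-12))/40)*(2*6 - 1*62) - 128 = ((-⅙ - 60)*(1/40))*(12 - 62) - 128 = -361/6*1/40*(-50) - 128 = -361/240*(-50) - 128 = 1805/24 - 128 = -1267/24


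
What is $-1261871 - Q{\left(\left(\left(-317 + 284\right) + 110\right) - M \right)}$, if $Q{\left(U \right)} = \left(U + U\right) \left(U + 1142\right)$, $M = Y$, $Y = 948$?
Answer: $-789789$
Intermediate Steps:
$M = 948$
$Q{\left(U \right)} = 2 U \left(1142 + U\right)$
$-1261871 - Q{\left(\left(\left(-317 + 284\right) + 110\right) - M \right)} = -1261871 - 2 \left(\left(\left(-317 + 284\right) + 110\right) - 948\right) \left(1142 + \left(\left(\left(-317 + 284\right) + 110\right) - 948\right)\right) = -1261871 - 2 \left(\left(-33 + 110\right) - 948\right) \left(1142 + \left(\left(-33 + 110\right) - 948\right)\right) = -1261871 - 2 \left(77 - 948\right) \left(1142 + \left(77 - 948\right)\right) = -1261871 - 2 \left(-871\right) \left(1142 - 871\right) = -1261871 - 2 \left(-871\right) 271 = -1261871 - -472082 = -1261871 + 472082 = -789789$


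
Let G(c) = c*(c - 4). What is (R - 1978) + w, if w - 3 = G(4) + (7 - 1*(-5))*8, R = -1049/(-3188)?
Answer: -5989203/3188 ≈ -1878.7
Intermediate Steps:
R = 1049/3188 (R = -1049*(-1/3188) = 1049/3188 ≈ 0.32905)
G(c) = c*(-4 + c)
w = 99 (w = 3 + (4*(-4 + 4) + (7 - 1*(-5))*8) = 3 + (4*0 + (7 + 5)*8) = 3 + (0 + 12*8) = 3 + (0 + 96) = 3 + 96 = 99)
(R - 1978) + w = (1049/3188 - 1978) + 99 = -6304815/3188 + 99 = -5989203/3188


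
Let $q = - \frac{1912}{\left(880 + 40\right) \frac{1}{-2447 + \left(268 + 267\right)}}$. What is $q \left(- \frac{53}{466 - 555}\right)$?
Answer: $\frac{24219304}{10235} \approx 2366.3$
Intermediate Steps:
$q = \frac{456968}{115}$ ($q = - \frac{1912}{920 \frac{1}{-2447 + 535}} = - \frac{1912}{920 \frac{1}{-1912}} = - \frac{1912}{920 \left(- \frac{1}{1912}\right)} = - \frac{1912}{- \frac{115}{239}} = \left(-1912\right) \left(- \frac{239}{115}\right) = \frac{456968}{115} \approx 3973.6$)
$q \left(- \frac{53}{466 - 555}\right) = \frac{456968 \left(- \frac{53}{466 - 555}\right)}{115} = \frac{456968 \left(- \frac{53}{-89}\right)}{115} = \frac{456968 \left(\left(-53\right) \left(- \frac{1}{89}\right)\right)}{115} = \frac{456968}{115} \cdot \frac{53}{89} = \frac{24219304}{10235}$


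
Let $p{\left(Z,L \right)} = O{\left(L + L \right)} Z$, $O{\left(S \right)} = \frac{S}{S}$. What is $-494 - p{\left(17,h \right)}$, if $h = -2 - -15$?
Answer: $-511$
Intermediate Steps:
$O{\left(S \right)} = 1$
$h = 13$ ($h = -2 + 15 = 13$)
$p{\left(Z,L \right)} = Z$ ($p{\left(Z,L \right)} = 1 Z = Z$)
$-494 - p{\left(17,h \right)} = -494 - 17 = -511$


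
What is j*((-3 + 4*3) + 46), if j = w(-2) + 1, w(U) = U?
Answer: -55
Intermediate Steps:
j = -1 (j = -2 + 1 = -1)
j*((-3 + 4*3) + 46) = -((-3 + 4*3) + 46) = -((-3 + 12) + 46) = -(9 + 46) = -1*55 = -55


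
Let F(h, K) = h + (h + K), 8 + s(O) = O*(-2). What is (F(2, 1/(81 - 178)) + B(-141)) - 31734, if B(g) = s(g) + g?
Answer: -3064910/97 ≈ -31597.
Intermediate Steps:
s(O) = -8 - 2*O (s(O) = -8 + O*(-2) = -8 - 2*O)
B(g) = -8 - g (B(g) = (-8 - 2*g) + g = -8 - g)
F(h, K) = K + 2*h (F(h, K) = h + (K + h) = K + 2*h)
(F(2, 1/(81 - 178)) + B(-141)) - 31734 = ((1/(81 - 178) + 2*2) + (-8 - 1*(-141))) - 31734 = ((1/(-97) + 4) + (-8 + 141)) - 31734 = ((-1/97 + 4) + 133) - 31734 = (387/97 + 133) - 31734 = 13288/97 - 31734 = -3064910/97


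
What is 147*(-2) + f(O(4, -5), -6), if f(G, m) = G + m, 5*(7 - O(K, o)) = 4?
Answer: -1469/5 ≈ -293.80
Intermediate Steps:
O(K, o) = 31/5 (O(K, o) = 7 - 1/5*4 = 7 - 4/5 = 31/5)
147*(-2) + f(O(4, -5), -6) = 147*(-2) + (31/5 - 6) = -294 + 1/5 = -1469/5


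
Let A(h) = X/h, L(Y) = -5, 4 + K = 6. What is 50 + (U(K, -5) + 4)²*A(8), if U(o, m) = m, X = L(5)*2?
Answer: 195/4 ≈ 48.750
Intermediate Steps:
K = 2 (K = -4 + 6 = 2)
X = -10 (X = -5*2 = -10)
A(h) = -10/h
50 + (U(K, -5) + 4)²*A(8) = 50 + (-5 + 4)²*(-10/8) = 50 + (-1)²*(-10*⅛) = 50 + 1*(-5/4) = 50 - 5/4 = 195/4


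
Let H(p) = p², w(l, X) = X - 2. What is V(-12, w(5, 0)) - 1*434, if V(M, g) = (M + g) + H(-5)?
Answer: -423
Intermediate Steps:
w(l, X) = -2 + X
V(M, g) = 25 + M + g (V(M, g) = (M + g) + (-5)² = (M + g) + 25 = 25 + M + g)
V(-12, w(5, 0)) - 1*434 = (25 - 12 + (-2 + 0)) - 1*434 = (25 - 12 - 2) - 434 = 11 - 434 = -423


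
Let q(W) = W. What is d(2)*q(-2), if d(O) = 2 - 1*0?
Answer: -4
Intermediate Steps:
d(O) = 2 (d(O) = 2 + 0 = 2)
d(2)*q(-2) = 2*(-2) = -4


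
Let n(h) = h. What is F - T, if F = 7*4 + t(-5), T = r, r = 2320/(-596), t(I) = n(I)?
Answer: 4007/149 ≈ 26.893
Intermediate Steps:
t(I) = I
r = -580/149 (r = 2320*(-1/596) = -580/149 ≈ -3.8926)
T = -580/149 ≈ -3.8926
F = 23 (F = 7*4 - 5 = 28 - 5 = 23)
F - T = 23 - 1*(-580/149) = 23 + 580/149 = 4007/149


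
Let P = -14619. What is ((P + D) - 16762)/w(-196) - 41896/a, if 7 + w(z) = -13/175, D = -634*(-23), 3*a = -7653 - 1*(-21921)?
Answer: 3482485113/1471982 ≈ 2365.8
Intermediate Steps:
a = 4756 (a = (-7653 - 1*(-21921))/3 = (-7653 + 21921)/3 = (⅓)*14268 = 4756)
D = 14582
w(z) = -1238/175 (w(z) = -7 - 13/175 = -1238/175)
((P + D) - 16762)/w(-196) - 41896/a = ((-14619 + 14582) - 16762)/(-1238/175) - 41896/4756 = (-37 - 16762)*(-175/1238) - 41896*1/4756 = -16799*(-175/1238) - 10474/1189 = 2939825/1238 - 10474/1189 = 3482485113/1471982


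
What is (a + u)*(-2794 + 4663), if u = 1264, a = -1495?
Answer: -431739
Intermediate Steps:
(a + u)*(-2794 + 4663) = (-1495 + 1264)*(-2794 + 4663) = -231*1869 = -431739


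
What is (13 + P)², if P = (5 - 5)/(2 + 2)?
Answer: 169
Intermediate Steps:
P = 0 (P = 0/4 = 0*(¼) = 0)
(13 + P)² = (13 + 0)² = 13² = 169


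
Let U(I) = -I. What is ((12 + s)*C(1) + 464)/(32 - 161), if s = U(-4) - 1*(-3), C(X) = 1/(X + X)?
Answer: -947/258 ≈ -3.6705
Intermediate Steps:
C(X) = 1/(2*X)
s = 7 (s = -1*(-4) - 1*(-3) = 4 + 3 = 7)
((12 + s)*C(1) + 464)/(32 - 161) = ((12 + 7)*((1/2)/1) + 464)/(32 - 161) = (19*((1/2)*1) + 464)/(-129) = -(19*(1/2) + 464)/129 = -(19/2 + 464)/129 = -1/129*947/2 = -947/258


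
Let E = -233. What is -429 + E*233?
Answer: -54718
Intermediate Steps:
-429 + E*233 = -429 - 233*233 = -429 - 54289 = -54718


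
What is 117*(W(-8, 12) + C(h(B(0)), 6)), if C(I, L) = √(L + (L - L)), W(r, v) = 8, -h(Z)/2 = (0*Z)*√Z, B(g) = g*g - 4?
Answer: 936 + 117*√6 ≈ 1222.6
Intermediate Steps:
B(g) = -4 + g² (B(g) = g² - 4 = -4 + g²)
h(Z) = 0 (h(Z) = -2*0*Z*√Z = -0*√Z = -2*0 = 0)
C(I, L) = √L (C(I, L) = √(L + 0) = √L)
117*(W(-8, 12) + C(h(B(0)), 6)) = 117*(8 + √6) = 936 + 117*√6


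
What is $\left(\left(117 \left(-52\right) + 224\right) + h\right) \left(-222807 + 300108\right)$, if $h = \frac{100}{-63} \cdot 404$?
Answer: $-502554660$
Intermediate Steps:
$h = - \frac{40400}{63}$ ($h = 100 \left(- \frac{1}{63}\right) 404 = \left(- \frac{100}{63}\right) 404 = - \frac{40400}{63} \approx -641.27$)
$\left(\left(117 \left(-52\right) + 224\right) + h\right) \left(-222807 + 300108\right) = \left(\left(117 \left(-52\right) + 224\right) - \frac{40400}{63}\right) \left(-222807 + 300108\right) = \left(\left(-6084 + 224\right) - \frac{40400}{63}\right) 77301 = \left(-5860 - \frac{40400}{63}\right) 77301 = \left(- \frac{409580}{63}\right) 77301 = -502554660$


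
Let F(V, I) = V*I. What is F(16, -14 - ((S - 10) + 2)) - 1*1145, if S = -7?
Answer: -1129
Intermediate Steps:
F(V, I) = I*V
F(16, -14 - ((S - 10) + 2)) - 1*1145 = (-14 - ((-7 - 10) + 2))*16 - 1*1145 = (-14 - (-17 + 2))*16 - 1145 = (-14 - 1*(-15))*16 - 1145 = (-14 + 15)*16 - 1145 = 1*16 - 1145 = 16 - 1145 = -1129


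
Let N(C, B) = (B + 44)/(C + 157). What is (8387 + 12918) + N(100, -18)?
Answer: 5475411/257 ≈ 21305.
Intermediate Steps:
N(C, B) = (44 + B)/(157 + C)
(8387 + 12918) + N(100, -18) = (8387 + 12918) + (44 - 18)/(157 + 100) = 21305 + 26/257 = 5475411/257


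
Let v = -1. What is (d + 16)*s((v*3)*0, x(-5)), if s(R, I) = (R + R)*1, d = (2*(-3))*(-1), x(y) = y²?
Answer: 0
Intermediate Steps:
d = 6 (d = -6*(-1) = 6)
s(R, I) = 2*R (s(R, I) = (2*R)*1 = 2*R)
(d + 16)*s((v*3)*0, x(-5)) = (6 + 16)*(2*(-1*3*0)) = 22*(2*(-3*0)) = 22*(2*0) = 22*0 = 0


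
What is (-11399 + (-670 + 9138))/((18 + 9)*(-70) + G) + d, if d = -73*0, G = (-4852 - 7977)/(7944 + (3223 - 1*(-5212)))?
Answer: 48006849/30969139 ≈ 1.5502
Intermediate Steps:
G = -12829/16379 (G = -12829/(7944 + (3223 + 5212)) = -12829/(7944 + 8435) = -12829/16379 ≈ -0.78326)
d = 0
(-11399 + (-670 + 9138))/((18 + 9)*(-70) + G) + d = (-11399 + (-670 + 9138))/((18 + 9)*(-70) - 12829/16379) + 0 = (-11399 + 8468)/(27*(-70) - 12829/16379) + 0 = -2931/(-1890 - 12829/16379) + 0 = -2931/(-30969139/16379) + 0 = -2931*(-16379/30969139) + 0 = 48006849/30969139 + 0 = 48006849/30969139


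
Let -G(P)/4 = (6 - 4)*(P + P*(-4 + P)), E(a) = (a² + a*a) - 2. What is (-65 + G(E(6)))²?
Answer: 1412632225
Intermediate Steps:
E(a) = -2 + 2*a² (E(a) = (a² + a²) - 2 = 2*a² - 2 = -2 + 2*a²)
G(P) = -8*P - 8*P*(-4 + P) (G(P) = -4*(6 - 4)*(P + P*(-4 + P)) = -8*(P + P*(-4 + P)) = -4*(2*P + 2*P*(-4 + P)) = -8*P - 8*P*(-4 + P))
(-65 + G(E(6)))² = (-65 + 8*(-2 + 2*6²)*(3 - (-2 + 2*6²)))² = (-65 + 8*(-2 + 2*36)*(3 - (-2 + 2*36)))² = (-65 + 8*(-2 + 72)*(3 - (-2 + 72)))² = (-65 + 8*70*(3 - 1*70))² = (-65 + 8*70*(3 - 70))² = (-65 + 8*70*(-67))² = (-65 - 37520)² = (-37585)² = 1412632225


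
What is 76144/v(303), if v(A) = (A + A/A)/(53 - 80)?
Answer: -128493/19 ≈ -6762.8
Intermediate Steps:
v(A) = -1/27 - A/27 (v(A) = (A + 1)/(-27) = (1 + A)*(-1/27) = -1/27 - A/27)
76144/v(303) = 76144/(-1/27 - 1/27*303) = 76144/(-1/27 - 101/9) = 76144/(-304/27) = 76144*(-27/304) = -128493/19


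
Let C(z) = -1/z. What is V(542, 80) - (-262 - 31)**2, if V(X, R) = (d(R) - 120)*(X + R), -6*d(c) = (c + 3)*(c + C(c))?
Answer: -67898249/80 ≈ -8.4873e+5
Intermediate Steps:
d(c) = -(3 + c)*(c - 1/c)/6 (d(c) = -(c + 3)*(c - 1/c)/6 = -(3 + c)*(c - 1/c)/6)
V(X, R) = (-120 + (3 + R*(1 - R**2 - 3*R))/(6*R))*(R + X) (V(X, R) = ((3 + R*(1 - R**2 - 3*R))/(6*R) - 120)*(X + R) = (-120 + (3 + R*(1 - R**2 - 3*R))/(6*R))*(R + X))
V(542, 80) - (-262 - 31)**2 = (1/6)*(80*(3 - 720*80 - 720*542 - 1*80*(-1 + 80**2 + 3*80)) - 1*542*(-3 + 80*(-1 + 80**2 + 3*80)))/80 - (-262 - 31)**2 = (1/6)*(1/80)*(80*(3 - 57600 - 390240 - 1*80*(-1 + 6400 + 240)) - 1*542*(-3 + 80*(-1 + 6400 + 240))) - 1*(-293)**2 = (1/6)*(1/80)*(80*(3 - 57600 - 390240 - 1*80*6639) - 1*542*(-3 + 80*6639)) - 1*85849 = (1/6)*(1/80)*(80*(3 - 57600 - 390240 - 531120) - 1*542*(-3 + 531120)) - 85849 = (1/6)*(1/80)*(80*(-978957) - 1*542*531117) - 85849 = (1/6)*(1/80)*(-78316560 - 287865414) - 85849 = (1/6)*(1/80)*(-366181974) - 85849 = -61030329/80 - 85849 = -67898249/80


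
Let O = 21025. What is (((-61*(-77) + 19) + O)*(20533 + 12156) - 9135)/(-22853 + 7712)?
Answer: -841438414/15141 ≈ -55574.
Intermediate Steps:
(((-61*(-77) + 19) + O)*(20533 + 12156) - 9135)/(-22853 + 7712) = (((-61*(-77) + 19) + 21025)*(20533 + 12156) - 9135)/(-22853 + 7712) = (((4697 + 19) + 21025)*32689 - 9135)/(-15141) = ((4716 + 21025)*32689 - 9135)*(-1/15141) = (25741*32689 - 9135)*(-1/15141) = (841447549 - 9135)*(-1/15141) = 841438414*(-1/15141) = -841438414/15141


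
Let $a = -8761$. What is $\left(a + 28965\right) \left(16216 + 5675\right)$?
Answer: $442285764$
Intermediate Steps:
$\left(a + 28965\right) \left(16216 + 5675\right) = \left(-8761 + 28965\right) \left(16216 + 5675\right) = 20204 \cdot 21891 = 442285764$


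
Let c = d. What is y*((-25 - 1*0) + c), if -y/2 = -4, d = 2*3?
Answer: -152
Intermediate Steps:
d = 6
c = 6
y = 8 (y = -2*(-4) = 8)
y*((-25 - 1*0) + c) = 8*((-25 - 1*0) + 6) = 8*((-25 + 0) + 6) = 8*(-25 + 6) = 8*(-19) = -152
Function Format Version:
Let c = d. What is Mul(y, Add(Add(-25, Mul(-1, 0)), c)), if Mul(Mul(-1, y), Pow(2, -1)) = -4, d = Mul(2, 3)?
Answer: -152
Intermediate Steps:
d = 6
c = 6
y = 8 (y = Mul(-2, -4) = 8)
Mul(y, Add(Add(-25, Mul(-1, 0)), c)) = Mul(8, Add(Add(-25, Mul(-1, 0)), 6)) = Mul(8, Add(Add(-25, 0), 6)) = Mul(8, Add(-25, 6)) = Mul(8, -19) = -152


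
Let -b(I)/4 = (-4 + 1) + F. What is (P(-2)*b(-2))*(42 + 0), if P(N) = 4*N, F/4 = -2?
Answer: -14784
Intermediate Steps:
F = -8 (F = 4*(-2) = -8)
b(I) = 44 (b(I) = -4*((-4 + 1) - 8) = -4*(-3 - 8) = -4*(-11) = 44)
(P(-2)*b(-2))*(42 + 0) = ((4*(-2))*44)*(42 + 0) = -8*44*42 = -352*42 = -14784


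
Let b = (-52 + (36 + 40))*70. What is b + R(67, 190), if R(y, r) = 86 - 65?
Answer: 1701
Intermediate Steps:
R(y, r) = 21
b = 1680 (b = (-52 + 76)*70 = 24*70 = 1680)
b + R(67, 190) = 1680 + 21 = 1701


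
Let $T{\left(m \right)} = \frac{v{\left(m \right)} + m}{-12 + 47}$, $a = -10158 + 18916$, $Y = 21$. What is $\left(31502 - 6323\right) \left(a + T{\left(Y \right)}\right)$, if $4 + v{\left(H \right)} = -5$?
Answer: $\frac{1102631574}{5} \approx 2.2053 \cdot 10^{8}$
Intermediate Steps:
$v{\left(H \right)} = -9$ ($v{\left(H \right)} = -4 - 5 = -9$)
$a = 8758$
$T{\left(m \right)} = - \frac{9}{35} + \frac{m}{35}$ ($T{\left(m \right)} = \frac{-9 + m}{-12 + 47} = \frac{-9 + m}{35} = \left(-9 + m\right) \frac{1}{35} = - \frac{9}{35} + \frac{m}{35}$)
$\left(31502 - 6323\right) \left(a + T{\left(Y \right)}\right) = \left(31502 - 6323\right) \left(8758 + \left(- \frac{9}{35} + \frac{1}{35} \cdot 21\right)\right) = 25179 \left(8758 + \left(- \frac{9}{35} + \frac{3}{5}\right)\right) = 25179 \left(8758 + \frac{12}{35}\right) = 25179 \cdot \frac{306542}{35} = \frac{1102631574}{5}$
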